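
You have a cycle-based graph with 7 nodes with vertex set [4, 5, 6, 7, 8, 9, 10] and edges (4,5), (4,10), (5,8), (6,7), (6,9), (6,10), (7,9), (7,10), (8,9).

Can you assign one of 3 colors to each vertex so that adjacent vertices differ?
A valid 3-coloring: color 1: [5, 9, 10]; color 2: [4, 7, 8]; color 3: [6].
(χ(G) = 3 ≤ 3.)

Yes, G is 3-colorable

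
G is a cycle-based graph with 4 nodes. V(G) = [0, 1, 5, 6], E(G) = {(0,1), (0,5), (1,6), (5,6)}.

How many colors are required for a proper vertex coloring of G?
χ(G) = 2

Clique number ω(G) = 2 (lower bound: χ ≥ ω).
The graph is bipartite (no odd cycle), so 2 colors suffice: χ(G) = 2.
A valid 2-coloring: color 1: [1, 5]; color 2: [0, 6].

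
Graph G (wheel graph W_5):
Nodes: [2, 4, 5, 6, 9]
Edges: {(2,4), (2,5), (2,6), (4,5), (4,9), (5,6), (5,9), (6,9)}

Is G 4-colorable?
Yes, G is 4-colorable

A valid 4-coloring: color 1: [5]; color 2: [4, 6]; color 3: [2, 9].
(χ(G) = 3 ≤ 4.)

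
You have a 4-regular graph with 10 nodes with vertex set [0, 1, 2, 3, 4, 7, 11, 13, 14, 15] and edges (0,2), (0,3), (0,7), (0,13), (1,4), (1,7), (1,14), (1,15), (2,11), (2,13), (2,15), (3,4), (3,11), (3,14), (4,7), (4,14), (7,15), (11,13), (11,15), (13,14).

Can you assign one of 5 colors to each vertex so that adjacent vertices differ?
A valid 5-coloring: color 1: [2, 7, 14]; color 2: [3, 13, 15]; color 3: [0, 1, 11]; color 4: [4].
(χ(G) = 4 ≤ 5.)

Yes, G is 5-colorable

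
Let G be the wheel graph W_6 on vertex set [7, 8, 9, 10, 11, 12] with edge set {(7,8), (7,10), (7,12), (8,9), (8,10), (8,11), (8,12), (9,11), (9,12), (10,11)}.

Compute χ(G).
χ(G) = 4

Clique number ω(G) = 3 (lower bound: χ ≥ ω).
Odd cycle [12, 7, 10, 11, 9] needs 3 colors (χ ≥ 3).
Vertex 8 is adjacent to every vertex of [7, 9, 10, 11, 12], which already need 3 colors among themselves, so 8 needs a new color (χ ≥ 4).
The coloring below uses 4 colors, so χ(G) = 4.
A valid 4-coloring: color 1: [8]; color 2: [11, 12]; color 3: [7, 9]; color 4: [10].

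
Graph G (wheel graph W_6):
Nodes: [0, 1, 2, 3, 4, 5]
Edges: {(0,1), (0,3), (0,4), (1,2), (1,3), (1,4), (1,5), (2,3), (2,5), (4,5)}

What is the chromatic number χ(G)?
χ(G) = 4

Clique number ω(G) = 3 (lower bound: χ ≥ ω).
Odd cycle [3, 0, 4, 5, 2] needs 3 colors (χ ≥ 3).
Vertex 1 is adjacent to every vertex of [0, 2, 3, 4, 5], which already need 3 colors among themselves, so 1 needs a new color (χ ≥ 4).
The coloring below uses 4 colors, so χ(G) = 4.
A valid 4-coloring: color 1: [1]; color 2: [3, 5]; color 3: [0, 2]; color 4: [4].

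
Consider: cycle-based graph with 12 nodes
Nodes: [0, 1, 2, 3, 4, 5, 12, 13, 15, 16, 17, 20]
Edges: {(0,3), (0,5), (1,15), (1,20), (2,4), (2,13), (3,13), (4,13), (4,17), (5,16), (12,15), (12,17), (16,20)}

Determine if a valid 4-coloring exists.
A valid 4-coloring: color 1: [0, 1, 4, 12, 16]; color 2: [5, 13, 15, 17, 20]; color 3: [2, 3].
(χ(G) = 3 ≤ 4.)

Yes, G is 4-colorable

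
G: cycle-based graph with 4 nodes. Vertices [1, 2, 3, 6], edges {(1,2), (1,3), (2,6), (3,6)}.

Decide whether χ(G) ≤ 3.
A valid 3-coloring: color 1: [2, 3]; color 2: [1, 6].
(χ(G) = 2 ≤ 3.)

Yes, G is 3-colorable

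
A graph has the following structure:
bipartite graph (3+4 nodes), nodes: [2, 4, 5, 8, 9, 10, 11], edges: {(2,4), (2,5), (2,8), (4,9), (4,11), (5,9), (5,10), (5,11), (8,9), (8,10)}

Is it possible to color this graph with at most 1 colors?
No, G is not 1-colorable

Edge (8,9) forces its endpoints to differ, so 1 color is not enough.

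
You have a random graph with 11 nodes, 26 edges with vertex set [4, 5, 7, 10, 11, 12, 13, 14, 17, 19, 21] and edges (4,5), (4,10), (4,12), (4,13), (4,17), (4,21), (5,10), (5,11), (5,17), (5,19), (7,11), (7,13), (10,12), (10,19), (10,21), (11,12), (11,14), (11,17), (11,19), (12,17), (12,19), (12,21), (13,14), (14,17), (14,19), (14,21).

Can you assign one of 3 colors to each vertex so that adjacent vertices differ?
No, G is not 3-colorable

The clique on vertices [4, 10, 12, 21] has size 4 > 3, so it alone needs 4 colors.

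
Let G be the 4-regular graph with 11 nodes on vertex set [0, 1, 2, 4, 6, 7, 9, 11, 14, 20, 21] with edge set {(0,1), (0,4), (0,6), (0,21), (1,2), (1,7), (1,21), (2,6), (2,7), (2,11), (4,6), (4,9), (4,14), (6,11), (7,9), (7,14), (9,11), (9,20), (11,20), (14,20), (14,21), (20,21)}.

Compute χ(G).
χ(G) = 3

Clique number ω(G) = 3 (lower bound: χ ≥ ω).
The clique on [0, 1, 21] has size 3, forcing χ ≥ 3, and the coloring below uses 3 colors, so χ(G) = 3.
A valid 3-coloring: color 1: [0, 2, 20]; color 2: [1, 6, 9, 14]; color 3: [4, 7, 11, 21].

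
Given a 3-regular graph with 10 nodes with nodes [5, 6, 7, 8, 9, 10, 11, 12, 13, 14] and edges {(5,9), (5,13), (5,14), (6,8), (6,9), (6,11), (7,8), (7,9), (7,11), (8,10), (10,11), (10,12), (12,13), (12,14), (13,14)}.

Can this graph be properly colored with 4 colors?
A valid 4-coloring: color 1: [5, 6, 7, 12]; color 2: [8, 9, 11, 14]; color 3: [10, 13].
(χ(G) = 3 ≤ 4.)

Yes, G is 4-colorable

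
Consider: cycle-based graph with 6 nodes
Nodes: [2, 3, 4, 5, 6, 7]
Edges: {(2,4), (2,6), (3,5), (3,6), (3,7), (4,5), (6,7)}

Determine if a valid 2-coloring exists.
No, G is not 2-colorable

The clique on vertices [3, 6, 7] has size 3 > 2, so it alone needs 3 colors.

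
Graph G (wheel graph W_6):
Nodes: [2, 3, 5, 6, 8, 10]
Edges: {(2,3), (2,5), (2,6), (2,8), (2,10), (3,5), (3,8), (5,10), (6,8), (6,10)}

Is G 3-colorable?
Odd cycle [10, 6, 8, 3, 5] needs 3 colors (χ ≥ 3).
Vertex 2 is adjacent to every vertex of [3, 5, 6, 8, 10], which already need 3 colors among themselves, so 2 needs a new color (χ ≥ 4).
Hence χ(G) ≥ 4 > 3, so no proper 3-coloring exists.

No, G is not 3-colorable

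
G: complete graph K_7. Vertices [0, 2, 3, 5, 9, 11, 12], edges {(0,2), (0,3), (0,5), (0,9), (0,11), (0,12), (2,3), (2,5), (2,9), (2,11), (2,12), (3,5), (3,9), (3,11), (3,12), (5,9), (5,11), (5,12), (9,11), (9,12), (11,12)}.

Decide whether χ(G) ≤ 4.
The clique on vertices [0, 2, 3, 5, 9, 11, 12] has size 7 > 4, so it alone needs 7 colors.

No, G is not 4-colorable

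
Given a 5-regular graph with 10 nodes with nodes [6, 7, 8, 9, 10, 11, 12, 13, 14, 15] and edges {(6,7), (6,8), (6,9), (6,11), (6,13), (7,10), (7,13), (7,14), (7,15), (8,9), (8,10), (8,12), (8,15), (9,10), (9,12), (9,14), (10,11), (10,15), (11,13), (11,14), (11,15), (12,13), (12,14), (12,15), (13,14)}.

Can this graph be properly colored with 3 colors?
Suppose a proper 3-coloring c exists. The clique [6, 7, 13] takes 3 distinct colors; by symmetry let c(6) = 1, c(7) = 2, c(13) = 3.
- Vertex 11: neighbors [6, 13] already have colors [1, 3] ⇒ c(11) = 2.
- Vertex 14: neighbors [7, 13] already have colors [2, 3] ⇒ c(14) = 1.
- Vertex 12: neighbors [14, 13] already have colors [1, 3] ⇒ c(12) = 2.
- Vertex 8: neighbors [6, 12] already have colors [1, 2] ⇒ c(8) = 3.
- Vertex 9: neighbors [6, 12, 8] already have colors [1, 2, 3] — all 3 colors blocked. Contradiction.
The forced assignments end in a contradiction, so G has no proper 3-coloring (χ ≥ 4).

No, G is not 3-colorable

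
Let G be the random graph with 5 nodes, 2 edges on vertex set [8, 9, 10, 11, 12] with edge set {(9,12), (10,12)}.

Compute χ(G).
χ(G) = 2

Clique number ω(G) = 2 (lower bound: χ ≥ ω).
The graph is bipartite (no odd cycle), so 2 colors suffice: χ(G) = 2.
A valid 2-coloring: color 1: [8, 11, 12]; color 2: [9, 10].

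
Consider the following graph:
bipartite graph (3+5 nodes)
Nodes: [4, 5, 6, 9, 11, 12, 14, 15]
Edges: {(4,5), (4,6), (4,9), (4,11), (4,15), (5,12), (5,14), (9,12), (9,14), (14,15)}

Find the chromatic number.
Clique number ω(G) = 2 (lower bound: χ ≥ ω).
The graph is bipartite (no odd cycle), so 2 colors suffice: χ(G) = 2.
A valid 2-coloring: color 1: [4, 12, 14]; color 2: [5, 6, 9, 11, 15].

χ(G) = 2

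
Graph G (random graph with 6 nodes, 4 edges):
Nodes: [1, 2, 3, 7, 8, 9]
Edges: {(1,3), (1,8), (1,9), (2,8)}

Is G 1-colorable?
Edge (1,8) forces its endpoints to differ, so 1 color is not enough.

No, G is not 1-colorable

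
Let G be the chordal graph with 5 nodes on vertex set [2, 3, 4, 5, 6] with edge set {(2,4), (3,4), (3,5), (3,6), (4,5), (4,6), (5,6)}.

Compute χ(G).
Clique number ω(G) = 4 (lower bound: χ ≥ ω).
The clique on [3, 4, 5, 6] has size 4, forcing χ ≥ 4, and the coloring below uses 4 colors, so χ(G) = 4.
A valid 4-coloring: color 1: [4]; color 2: [2, 5]; color 3: [6]; color 4: [3].

χ(G) = 4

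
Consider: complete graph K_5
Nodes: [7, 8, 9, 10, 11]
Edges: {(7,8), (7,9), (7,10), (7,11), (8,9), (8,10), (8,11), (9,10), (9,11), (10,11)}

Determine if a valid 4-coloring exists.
The clique on vertices [7, 8, 9, 10, 11] has size 5 > 4, so it alone needs 5 colors.

No, G is not 4-colorable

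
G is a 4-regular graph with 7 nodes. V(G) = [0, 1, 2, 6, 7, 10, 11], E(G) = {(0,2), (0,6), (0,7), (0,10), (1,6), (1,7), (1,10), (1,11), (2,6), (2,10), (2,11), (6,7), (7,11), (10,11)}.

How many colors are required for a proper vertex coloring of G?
χ(G) = 4

Clique number ω(G) = 3 (lower bound: χ ≥ ω).
Suppose a proper 3-coloring c exists. The clique [0, 2, 6] takes 3 distinct colors; by symmetry let c(0) = 1, c(2) = 2, c(6) = 3.
- Vertex 7: neighbors [0, 6] already have colors [1, 3] ⇒ c(7) = 2.
- Vertex 1: neighbors [7, 6] already have colors [2, 3] ⇒ c(1) = 1.
- Vertex 10: neighbors [0, 2] already have colors [1, 2] ⇒ c(10) = 3.
- Vertex 11: neighbors [1, 2, 10] already have colors [1, 2, 3] — all 3 colors blocked. Contradiction.
The forced assignments end in a contradiction, so G has no proper 3-coloring (χ ≥ 4).
The coloring below uses 4 colors, so χ(G) = 4.
A valid 4-coloring: color 1: [6, 10]; color 2: [1, 2]; color 3: [0, 11]; color 4: [7].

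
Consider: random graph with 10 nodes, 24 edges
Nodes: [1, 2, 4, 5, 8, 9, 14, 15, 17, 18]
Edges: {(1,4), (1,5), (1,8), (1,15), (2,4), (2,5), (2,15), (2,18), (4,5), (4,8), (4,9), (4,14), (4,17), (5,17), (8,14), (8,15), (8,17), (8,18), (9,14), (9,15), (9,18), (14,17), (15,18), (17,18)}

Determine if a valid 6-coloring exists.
Yes, G is 6-colorable

A valid 6-coloring: color 1: [4, 18]; color 2: [5, 8, 9]; color 3: [15, 17]; color 4: [1, 2, 14].
(χ(G) = 4 ≤ 6.)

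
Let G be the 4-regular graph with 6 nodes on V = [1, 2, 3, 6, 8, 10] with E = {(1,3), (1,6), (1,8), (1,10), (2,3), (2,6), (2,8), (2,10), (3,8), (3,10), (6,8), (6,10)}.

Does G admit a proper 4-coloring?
A valid 4-coloring: color 1: [3, 6]; color 2: [8, 10]; color 3: [1, 2].
(χ(G) = 3 ≤ 4.)

Yes, G is 4-colorable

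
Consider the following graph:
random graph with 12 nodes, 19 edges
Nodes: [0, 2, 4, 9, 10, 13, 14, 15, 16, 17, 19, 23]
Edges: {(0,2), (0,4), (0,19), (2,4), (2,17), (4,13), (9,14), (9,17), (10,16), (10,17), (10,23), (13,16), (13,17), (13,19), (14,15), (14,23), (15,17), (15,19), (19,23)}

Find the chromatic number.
Clique number ω(G) = 3 (lower bound: χ ≥ ω).
The clique on [0, 2, 4] has size 3, forcing χ ≥ 3, and the coloring below uses 3 colors, so χ(G) = 3.
A valid 3-coloring: color 1: [4, 14, 16, 17, 19]; color 2: [0, 9, 13, 15, 23]; color 3: [2, 10].

χ(G) = 3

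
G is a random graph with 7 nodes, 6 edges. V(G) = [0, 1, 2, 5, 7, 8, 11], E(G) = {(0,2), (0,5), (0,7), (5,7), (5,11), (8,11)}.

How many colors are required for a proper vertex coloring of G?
χ(G) = 3

Clique number ω(G) = 3 (lower bound: χ ≥ ω).
The clique on [0, 5, 7] has size 3, forcing χ ≥ 3, and the coloring below uses 3 colors, so χ(G) = 3.
A valid 3-coloring: color 1: [0, 1, 11]; color 2: [2, 5, 8]; color 3: [7].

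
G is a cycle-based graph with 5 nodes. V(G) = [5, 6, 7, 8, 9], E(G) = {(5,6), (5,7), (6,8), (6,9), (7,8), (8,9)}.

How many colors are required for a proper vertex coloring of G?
Clique number ω(G) = 3 (lower bound: χ ≥ ω).
The clique on [6, 8, 9] has size 3, forcing χ ≥ 3, and the coloring below uses 3 colors, so χ(G) = 3.
A valid 3-coloring: color 1: [5, 8]; color 2: [6, 7]; color 3: [9].

χ(G) = 3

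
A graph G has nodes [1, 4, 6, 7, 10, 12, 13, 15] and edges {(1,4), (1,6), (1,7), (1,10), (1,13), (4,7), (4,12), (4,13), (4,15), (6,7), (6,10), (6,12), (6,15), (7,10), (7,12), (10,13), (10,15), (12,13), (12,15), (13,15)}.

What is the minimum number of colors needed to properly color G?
Clique number ω(G) = 4 (lower bound: χ ≥ ω).
The clique on [1, 6, 7, 10] has size 4, forcing χ ≥ 4, and the coloring below uses 4 colors, so χ(G) = 4.
A valid 4-coloring: color 1: [1, 12]; color 2: [6, 13]; color 3: [7, 15]; color 4: [4, 10].

χ(G) = 4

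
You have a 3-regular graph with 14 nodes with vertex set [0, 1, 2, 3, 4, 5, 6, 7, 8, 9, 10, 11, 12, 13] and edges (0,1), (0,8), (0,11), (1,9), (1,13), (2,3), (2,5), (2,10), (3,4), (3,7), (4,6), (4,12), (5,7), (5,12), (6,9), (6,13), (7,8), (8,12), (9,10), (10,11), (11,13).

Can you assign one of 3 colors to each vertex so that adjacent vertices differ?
Yes, G is 3-colorable

A valid 3-coloring: color 1: [0, 2, 7, 9, 12, 13]; color 2: [1, 4, 5, 8, 10]; color 3: [3, 6, 11].
(χ(G) = 3 ≤ 3.)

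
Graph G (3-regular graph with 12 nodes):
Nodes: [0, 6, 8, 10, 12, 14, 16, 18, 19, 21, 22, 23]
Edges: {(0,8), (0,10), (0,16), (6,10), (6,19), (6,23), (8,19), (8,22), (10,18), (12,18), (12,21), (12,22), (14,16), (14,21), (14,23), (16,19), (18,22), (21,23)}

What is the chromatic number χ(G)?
χ(G) = 3

Clique number ω(G) = 3 (lower bound: χ ≥ ω).
The clique on [12, 18, 22] has size 3, forcing χ ≥ 3, and the coloring below uses 3 colors, so χ(G) = 3.
A valid 3-coloring: color 1: [6, 8, 16, 18, 21]; color 2: [10, 12, 19, 23]; color 3: [0, 14, 22].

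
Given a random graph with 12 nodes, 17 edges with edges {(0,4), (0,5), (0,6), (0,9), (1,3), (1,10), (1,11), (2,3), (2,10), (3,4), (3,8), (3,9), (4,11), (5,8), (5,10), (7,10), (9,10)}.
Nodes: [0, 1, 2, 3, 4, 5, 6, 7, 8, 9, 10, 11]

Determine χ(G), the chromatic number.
Clique number ω(G) = 2 (lower bound: χ ≥ ω).
Odd cycle [8, 5, 0, 4, 3] needs 3 colors (χ ≥ 3).
The coloring below uses 3 colors, so χ(G) = 3.
A valid 3-coloring: color 1: [0, 3, 10, 11]; color 2: [1, 2, 4, 5, 6, 7, 9]; color 3: [8].

χ(G) = 3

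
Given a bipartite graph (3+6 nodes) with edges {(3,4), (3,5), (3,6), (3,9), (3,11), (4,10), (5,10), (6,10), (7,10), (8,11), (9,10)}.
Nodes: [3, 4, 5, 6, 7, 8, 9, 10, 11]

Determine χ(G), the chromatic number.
Clique number ω(G) = 2 (lower bound: χ ≥ ω).
The graph is bipartite (no odd cycle), so 2 colors suffice: χ(G) = 2.
A valid 2-coloring: color 1: [3, 8, 10]; color 2: [4, 5, 6, 7, 9, 11].

χ(G) = 2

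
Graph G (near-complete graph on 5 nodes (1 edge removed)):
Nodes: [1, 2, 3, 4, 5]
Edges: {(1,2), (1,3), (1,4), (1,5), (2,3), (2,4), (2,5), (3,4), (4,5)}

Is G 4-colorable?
A valid 4-coloring: color 1: [4]; color 2: [1]; color 3: [2]; color 4: [3, 5].
(χ(G) = 4 ≤ 4.)

Yes, G is 4-colorable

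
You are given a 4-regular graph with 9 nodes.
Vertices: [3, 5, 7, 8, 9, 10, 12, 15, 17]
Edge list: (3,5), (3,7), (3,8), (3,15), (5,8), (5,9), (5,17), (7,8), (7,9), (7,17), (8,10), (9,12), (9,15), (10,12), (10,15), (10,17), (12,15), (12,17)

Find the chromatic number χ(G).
χ(G) = 3

Clique number ω(G) = 3 (lower bound: χ ≥ ω).
The clique on [3, 5, 8] has size 3, forcing χ ≥ 3, and the coloring below uses 3 colors, so χ(G) = 3.
A valid 3-coloring: color 1: [8, 15, 17]; color 2: [3, 9, 10]; color 3: [5, 7, 12].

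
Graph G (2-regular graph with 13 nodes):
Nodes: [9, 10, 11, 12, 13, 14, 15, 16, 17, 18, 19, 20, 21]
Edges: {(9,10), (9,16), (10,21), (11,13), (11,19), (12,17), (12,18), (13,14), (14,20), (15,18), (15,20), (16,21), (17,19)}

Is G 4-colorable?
Yes, G is 4-colorable

A valid 4-coloring: color 1: [9, 11, 14, 15, 17, 21]; color 2: [10, 12, 13, 16, 19, 20]; color 3: [18].
(χ(G) = 3 ≤ 4.)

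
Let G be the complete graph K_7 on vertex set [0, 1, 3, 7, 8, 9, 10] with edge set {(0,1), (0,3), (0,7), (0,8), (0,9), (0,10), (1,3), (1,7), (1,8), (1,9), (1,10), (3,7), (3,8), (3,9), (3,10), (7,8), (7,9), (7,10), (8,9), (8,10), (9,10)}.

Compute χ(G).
Clique number ω(G) = 7 (lower bound: χ ≥ ω).
The clique on [0, 1, 3, 7, 8, 9, 10] has size 7, forcing χ ≥ 7, and the coloring below uses 7 colors, so χ(G) = 7.
A valid 7-coloring: color 1: [9]; color 2: [3]; color 3: [8]; color 4: [1]; color 5: [7]; color 6: [10]; color 7: [0].

χ(G) = 7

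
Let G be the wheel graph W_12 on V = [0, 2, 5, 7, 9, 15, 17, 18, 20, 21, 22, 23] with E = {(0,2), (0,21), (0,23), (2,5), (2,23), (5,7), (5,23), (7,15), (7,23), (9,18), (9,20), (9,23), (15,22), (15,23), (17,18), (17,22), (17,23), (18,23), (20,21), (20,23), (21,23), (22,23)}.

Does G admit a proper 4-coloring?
Yes, G is 4-colorable

A valid 4-coloring: color 1: [23]; color 2: [2, 7, 18, 20, 22]; color 3: [5, 9, 15, 17, 21]; color 4: [0].
(χ(G) = 4 ≤ 4.)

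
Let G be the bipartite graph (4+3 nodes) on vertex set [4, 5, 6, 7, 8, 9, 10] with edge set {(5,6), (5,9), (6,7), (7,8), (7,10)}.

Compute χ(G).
Clique number ω(G) = 2 (lower bound: χ ≥ ω).
The graph is bipartite (no odd cycle), so 2 colors suffice: χ(G) = 2.
A valid 2-coloring: color 1: [4, 5, 7]; color 2: [6, 8, 9, 10].

χ(G) = 2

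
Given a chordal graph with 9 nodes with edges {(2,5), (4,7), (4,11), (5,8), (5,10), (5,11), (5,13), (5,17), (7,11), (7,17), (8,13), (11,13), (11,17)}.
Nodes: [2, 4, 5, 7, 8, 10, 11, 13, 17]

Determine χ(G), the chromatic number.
χ(G) = 3

Clique number ω(G) = 3 (lower bound: χ ≥ ω).
The clique on [4, 7, 11] has size 3, forcing χ ≥ 3, and the coloring below uses 3 colors, so χ(G) = 3.
A valid 3-coloring: color 1: [5, 7]; color 2: [2, 8, 10, 11]; color 3: [4, 13, 17].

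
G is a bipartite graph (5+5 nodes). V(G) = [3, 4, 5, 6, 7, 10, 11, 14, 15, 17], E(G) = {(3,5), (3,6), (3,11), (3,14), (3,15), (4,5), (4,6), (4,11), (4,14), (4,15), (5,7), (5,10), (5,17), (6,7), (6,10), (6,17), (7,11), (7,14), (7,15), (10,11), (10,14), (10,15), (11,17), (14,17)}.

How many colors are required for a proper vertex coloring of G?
Clique number ω(G) = 2 (lower bound: χ ≥ ω).
The graph is bipartite (no odd cycle), so 2 colors suffice: χ(G) = 2.
A valid 2-coloring: color 1: [3, 4, 7, 10, 17]; color 2: [5, 6, 11, 14, 15].

χ(G) = 2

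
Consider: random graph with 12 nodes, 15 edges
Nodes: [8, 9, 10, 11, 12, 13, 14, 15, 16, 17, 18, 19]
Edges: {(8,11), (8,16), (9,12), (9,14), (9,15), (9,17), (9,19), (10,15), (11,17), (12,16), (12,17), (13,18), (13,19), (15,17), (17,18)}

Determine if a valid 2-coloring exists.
The clique on vertices [9, 12, 17] has size 3 > 2, so it alone needs 3 colors.

No, G is not 2-colorable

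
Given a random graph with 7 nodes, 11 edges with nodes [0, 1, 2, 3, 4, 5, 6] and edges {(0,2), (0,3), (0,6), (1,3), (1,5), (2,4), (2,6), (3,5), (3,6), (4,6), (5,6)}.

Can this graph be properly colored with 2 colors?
The clique on vertices [1, 3, 5] has size 3 > 2, so it alone needs 3 colors.

No, G is not 2-colorable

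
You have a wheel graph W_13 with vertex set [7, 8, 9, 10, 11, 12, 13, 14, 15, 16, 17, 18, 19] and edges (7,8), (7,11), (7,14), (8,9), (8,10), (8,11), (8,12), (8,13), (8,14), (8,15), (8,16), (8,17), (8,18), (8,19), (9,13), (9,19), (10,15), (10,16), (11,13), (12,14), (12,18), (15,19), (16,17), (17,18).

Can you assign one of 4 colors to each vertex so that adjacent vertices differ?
Yes, G is 4-colorable

A valid 4-coloring: color 1: [8]; color 2: [9, 11, 14, 15, 16, 18]; color 3: [7, 10, 12, 13, 17, 19].
(χ(G) = 3 ≤ 4.)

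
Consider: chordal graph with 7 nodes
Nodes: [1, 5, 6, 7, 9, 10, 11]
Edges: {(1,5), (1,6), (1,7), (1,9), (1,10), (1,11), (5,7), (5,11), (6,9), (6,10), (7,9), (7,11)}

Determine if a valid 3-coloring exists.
No, G is not 3-colorable

The clique on vertices [1, 5, 7, 11] has size 4 > 3, so it alone needs 4 colors.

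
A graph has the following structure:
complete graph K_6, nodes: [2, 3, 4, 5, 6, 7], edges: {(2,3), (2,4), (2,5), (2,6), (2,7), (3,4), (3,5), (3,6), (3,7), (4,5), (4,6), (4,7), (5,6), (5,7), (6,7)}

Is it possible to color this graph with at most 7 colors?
A valid 7-coloring: color 1: [5]; color 2: [6]; color 3: [7]; color 4: [2]; color 5: [4]; color 6: [3].
(χ(G) = 6 ≤ 7.)

Yes, G is 7-colorable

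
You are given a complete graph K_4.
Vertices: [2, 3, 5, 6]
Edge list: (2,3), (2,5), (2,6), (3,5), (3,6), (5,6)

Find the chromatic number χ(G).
Clique number ω(G) = 4 (lower bound: χ ≥ ω).
The clique on [2, 3, 5, 6] has size 4, forcing χ ≥ 4, and the coloring below uses 4 colors, so χ(G) = 4.
A valid 4-coloring: color 1: [2]; color 2: [3]; color 3: [5]; color 4: [6].

χ(G) = 4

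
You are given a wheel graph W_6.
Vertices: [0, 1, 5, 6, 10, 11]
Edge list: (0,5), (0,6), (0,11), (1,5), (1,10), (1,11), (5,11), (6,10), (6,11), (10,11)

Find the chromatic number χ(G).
Clique number ω(G) = 3 (lower bound: χ ≥ ω).
Odd cycle [0, 5, 1, 10, 6] needs 3 colors (χ ≥ 3).
Vertex 11 is adjacent to every vertex of [0, 1, 5, 6, 10], which already need 3 colors among themselves, so 11 needs a new color (χ ≥ 4).
The coloring below uses 4 colors, so χ(G) = 4.
A valid 4-coloring: color 1: [11]; color 2: [0, 10]; color 3: [5, 6]; color 4: [1].

χ(G) = 4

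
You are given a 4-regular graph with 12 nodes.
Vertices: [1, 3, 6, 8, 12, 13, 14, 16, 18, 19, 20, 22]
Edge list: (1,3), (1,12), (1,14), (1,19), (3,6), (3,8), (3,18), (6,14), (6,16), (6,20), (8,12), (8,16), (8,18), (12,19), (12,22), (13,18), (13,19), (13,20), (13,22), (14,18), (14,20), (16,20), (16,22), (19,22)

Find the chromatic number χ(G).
χ(G) = 3

Clique number ω(G) = 3 (lower bound: χ ≥ ω).
The clique on [1, 12, 19] has size 3, forcing χ ≥ 3, and the coloring below uses 3 colors, so χ(G) = 3.
A valid 3-coloring: color 1: [1, 8, 20, 22]; color 2: [3, 12, 13, 14, 16]; color 3: [6, 18, 19].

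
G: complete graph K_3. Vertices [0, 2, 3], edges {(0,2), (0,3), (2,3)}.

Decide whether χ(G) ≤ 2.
No, G is not 2-colorable

The clique on vertices [0, 2, 3] has size 3 > 2, so it alone needs 3 colors.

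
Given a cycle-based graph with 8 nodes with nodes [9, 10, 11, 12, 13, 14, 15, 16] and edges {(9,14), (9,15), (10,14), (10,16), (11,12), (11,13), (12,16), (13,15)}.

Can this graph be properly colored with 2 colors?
A valid 2-coloring: color 1: [11, 14, 15, 16]; color 2: [9, 10, 12, 13].
(χ(G) = 2 ≤ 2.)

Yes, G is 2-colorable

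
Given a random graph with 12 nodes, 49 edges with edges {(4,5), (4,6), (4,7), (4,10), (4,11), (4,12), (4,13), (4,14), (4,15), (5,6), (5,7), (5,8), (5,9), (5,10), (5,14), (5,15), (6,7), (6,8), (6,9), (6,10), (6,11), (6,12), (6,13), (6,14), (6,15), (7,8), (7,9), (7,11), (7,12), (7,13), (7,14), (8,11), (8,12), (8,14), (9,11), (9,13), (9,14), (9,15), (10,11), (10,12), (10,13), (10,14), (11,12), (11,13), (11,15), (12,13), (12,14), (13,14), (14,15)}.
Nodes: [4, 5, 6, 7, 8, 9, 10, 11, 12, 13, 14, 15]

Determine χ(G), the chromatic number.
χ(G) = 6

Clique number ω(G) = 6 (lower bound: χ ≥ ω).
The clique on [4, 6, 10, 11, 12, 13] has size 6, forcing χ ≥ 6, and the coloring below uses 6 colors, so χ(G) = 6.
A valid 6-coloring: color 1: [6]; color 2: [11, 14]; color 3: [7, 10, 15]; color 4: [4, 8, 9]; color 5: [5, 12]; color 6: [13].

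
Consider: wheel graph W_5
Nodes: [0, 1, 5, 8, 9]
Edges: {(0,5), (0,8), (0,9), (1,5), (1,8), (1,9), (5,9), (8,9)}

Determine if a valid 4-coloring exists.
Yes, G is 4-colorable

A valid 4-coloring: color 1: [9]; color 2: [5, 8]; color 3: [0, 1].
(χ(G) = 3 ≤ 4.)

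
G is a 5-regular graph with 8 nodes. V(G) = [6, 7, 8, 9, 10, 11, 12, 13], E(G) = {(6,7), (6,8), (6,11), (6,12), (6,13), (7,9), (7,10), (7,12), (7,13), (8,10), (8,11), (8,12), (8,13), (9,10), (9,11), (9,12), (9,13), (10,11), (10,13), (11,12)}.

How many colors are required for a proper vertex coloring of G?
Clique number ω(G) = 4 (lower bound: χ ≥ ω).
The clique on [7, 9, 10, 13] has size 4, forcing χ ≥ 4, and the coloring below uses 4 colors, so χ(G) = 4.
A valid 4-coloring: color 1: [11, 13]; color 2: [10, 12]; color 3: [6, 9]; color 4: [7, 8].

χ(G) = 4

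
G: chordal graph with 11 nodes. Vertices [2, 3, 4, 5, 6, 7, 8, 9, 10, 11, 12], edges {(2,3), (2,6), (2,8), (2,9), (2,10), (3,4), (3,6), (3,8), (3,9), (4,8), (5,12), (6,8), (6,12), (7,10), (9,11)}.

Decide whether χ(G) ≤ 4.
A valid 4-coloring: color 1: [3, 10, 11, 12]; color 2: [2, 4, 5, 7]; color 3: [6, 9]; color 4: [8].
(χ(G) = 4 ≤ 4.)

Yes, G is 4-colorable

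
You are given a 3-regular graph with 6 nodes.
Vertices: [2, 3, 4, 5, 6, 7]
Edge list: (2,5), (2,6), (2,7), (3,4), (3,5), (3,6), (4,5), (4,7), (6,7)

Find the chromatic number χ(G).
Clique number ω(G) = 3 (lower bound: χ ≥ ω).
The clique on [2, 6, 7] has size 3, forcing χ ≥ 3, and the coloring below uses 3 colors, so χ(G) = 3.
A valid 3-coloring: color 1: [4, 6]; color 2: [5, 7]; color 3: [2, 3].

χ(G) = 3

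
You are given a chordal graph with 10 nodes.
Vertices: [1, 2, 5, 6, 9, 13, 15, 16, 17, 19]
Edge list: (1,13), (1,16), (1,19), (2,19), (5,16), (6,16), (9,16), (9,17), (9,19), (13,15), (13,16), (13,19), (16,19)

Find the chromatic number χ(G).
Clique number ω(G) = 4 (lower bound: χ ≥ ω).
The clique on [1, 13, 16, 19] has size 4, forcing χ ≥ 4, and the coloring below uses 4 colors, so χ(G) = 4.
A valid 4-coloring: color 1: [2, 15, 16, 17]; color 2: [5, 6, 19]; color 3: [9, 13]; color 4: [1].

χ(G) = 4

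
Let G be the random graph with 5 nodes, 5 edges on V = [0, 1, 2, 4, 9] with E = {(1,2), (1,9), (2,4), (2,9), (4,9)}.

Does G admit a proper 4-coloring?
A valid 4-coloring: color 1: [0, 9]; color 2: [2]; color 3: [1, 4].
(χ(G) = 3 ≤ 4.)

Yes, G is 4-colorable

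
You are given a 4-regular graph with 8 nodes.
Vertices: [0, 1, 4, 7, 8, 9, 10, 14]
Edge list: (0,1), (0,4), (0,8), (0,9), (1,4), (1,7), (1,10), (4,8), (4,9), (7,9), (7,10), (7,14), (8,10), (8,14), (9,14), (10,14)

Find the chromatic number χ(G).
χ(G) = 4

Clique number ω(G) = 3 (lower bound: χ ≥ ω).
Suppose a proper 3-coloring c exists. The clique [0, 1, 4] takes 3 distinct colors; by symmetry let c(0) = 1, c(1) = 2, c(4) = 3.
- Vertex 8: neighbors [0, 4] already have colors [1, 3] ⇒ c(8) = 2.
- Vertex 9: neighbors [0, 4] already have colors [1, 3] ⇒ c(9) = 2.
- Vertex 7: neighbors [1] already have colors [2]; try each remaining color.
- Case c(7) = 1:
  - Vertex 10: neighbors [7, 1] already have colors [1, 2] ⇒ c(10) = 3.
  - Vertex 14: neighbors [7, 8, 10] already have colors [1, 2, 3] — all 3 colors blocked. Contradiction.
- Case c(7) = 3:
  - Vertex 10: neighbors [1, 7] already have colors [2, 3] ⇒ c(10) = 1.
  - Vertex 14: neighbors [10, 8, 7] already have colors [1, 2, 3] — all 3 colors blocked. Contradiction.
Every case ends in a contradiction, so G has no proper 3-coloring (χ ≥ 4).
The coloring below uses 4 colors, so χ(G) = 4.
A valid 4-coloring: color 1: [4, 14]; color 2: [7, 8]; color 3: [0, 10]; color 4: [1, 9].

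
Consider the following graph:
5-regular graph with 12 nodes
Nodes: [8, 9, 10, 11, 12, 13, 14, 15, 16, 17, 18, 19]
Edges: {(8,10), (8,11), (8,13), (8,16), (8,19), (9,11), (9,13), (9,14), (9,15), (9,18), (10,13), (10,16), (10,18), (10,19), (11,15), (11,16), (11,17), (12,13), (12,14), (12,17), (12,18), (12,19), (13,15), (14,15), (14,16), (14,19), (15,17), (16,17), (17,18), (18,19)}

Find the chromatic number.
χ(G) = 4

Clique number ω(G) = 3 (lower bound: χ ≥ ω).
Suppose a proper 3-coloring c exists. The clique [8, 10, 13] takes 3 distinct colors; by symmetry let c(8) = 1, c(10) = 2, c(13) = 3.
- Vertex 16: neighbors [8, 10] already have colors [1, 2] ⇒ c(16) = 3.
- Vertex 11: neighbors [8, 16] already have colors [1, 3] ⇒ c(11) = 2.
- Vertex 9: neighbors [11, 13] already have colors [2, 3] ⇒ c(9) = 1.
- Vertex 15: neighbors [9, 11, 13] already have colors [1, 2, 3] — all 3 colors blocked. Contradiction.
The forced assignments end in a contradiction, so G has no proper 3-coloring (χ ≥ 4).
The coloring below uses 4 colors, so χ(G) = 4.
A valid 4-coloring: color 1: [10, 11, 12]; color 2: [13, 14, 18]; color 3: [15, 16, 19]; color 4: [8, 9, 17].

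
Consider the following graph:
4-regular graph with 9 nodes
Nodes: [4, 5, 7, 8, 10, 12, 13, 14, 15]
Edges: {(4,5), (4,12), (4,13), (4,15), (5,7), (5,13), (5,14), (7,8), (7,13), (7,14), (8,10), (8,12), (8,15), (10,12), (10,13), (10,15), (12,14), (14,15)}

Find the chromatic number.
χ(G) = 3

Clique number ω(G) = 3 (lower bound: χ ≥ ω).
The clique on [4, 5, 13] has size 3, forcing χ ≥ 3, and the coloring below uses 3 colors, so χ(G) = 3.
A valid 3-coloring: color 1: [5, 12, 15]; color 2: [4, 7, 10]; color 3: [8, 13, 14].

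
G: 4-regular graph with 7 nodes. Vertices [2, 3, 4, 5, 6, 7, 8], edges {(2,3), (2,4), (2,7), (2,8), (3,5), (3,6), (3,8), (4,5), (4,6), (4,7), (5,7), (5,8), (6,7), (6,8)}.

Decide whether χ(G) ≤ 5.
Yes, G is 5-colorable

A valid 5-coloring: color 1: [3, 7]; color 2: [2, 5, 6]; color 3: [4, 8].
(χ(G) = 3 ≤ 5.)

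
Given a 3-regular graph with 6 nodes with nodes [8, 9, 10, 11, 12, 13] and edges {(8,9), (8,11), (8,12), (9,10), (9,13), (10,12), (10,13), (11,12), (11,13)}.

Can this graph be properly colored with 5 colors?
A valid 5-coloring: color 1: [9, 11]; color 2: [8, 10]; color 3: [12, 13].
(χ(G) = 3 ≤ 5.)

Yes, G is 5-colorable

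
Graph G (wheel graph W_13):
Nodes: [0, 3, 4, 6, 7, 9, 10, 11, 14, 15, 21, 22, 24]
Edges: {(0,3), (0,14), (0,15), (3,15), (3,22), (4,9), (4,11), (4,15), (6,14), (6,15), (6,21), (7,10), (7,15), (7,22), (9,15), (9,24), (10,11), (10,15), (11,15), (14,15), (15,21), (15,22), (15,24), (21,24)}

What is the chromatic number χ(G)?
χ(G) = 3

Clique number ω(G) = 3 (lower bound: χ ≥ ω).
The clique on [0, 3, 15] has size 3, forcing χ ≥ 3, and the coloring below uses 3 colors, so χ(G) = 3.
A valid 3-coloring: color 1: [15]; color 2: [3, 7, 9, 11, 14, 21]; color 3: [0, 4, 6, 10, 22, 24].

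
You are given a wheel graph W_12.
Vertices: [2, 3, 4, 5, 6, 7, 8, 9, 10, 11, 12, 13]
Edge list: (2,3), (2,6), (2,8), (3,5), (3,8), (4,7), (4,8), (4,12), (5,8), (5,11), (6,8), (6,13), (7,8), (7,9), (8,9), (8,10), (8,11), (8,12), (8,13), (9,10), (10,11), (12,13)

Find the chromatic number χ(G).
χ(G) = 4

Clique number ω(G) = 3 (lower bound: χ ≥ ω).
Odd cycle [3, 5, 11, 10, 9, 7, 4, 12, 13, 6, 2] needs 3 colors (χ ≥ 3).
Vertex 8 is adjacent to every vertex of [2, 3, 4, 5, 6, 7, 9, 10, 11, 12, 13], which already need 3 colors among themselves, so 8 needs a new color (χ ≥ 4).
The coloring below uses 4 colors, so χ(G) = 4.
A valid 4-coloring: color 1: [8]; color 2: [3, 4, 6, 9, 11]; color 3: [2, 5, 7, 10, 12]; color 4: [13].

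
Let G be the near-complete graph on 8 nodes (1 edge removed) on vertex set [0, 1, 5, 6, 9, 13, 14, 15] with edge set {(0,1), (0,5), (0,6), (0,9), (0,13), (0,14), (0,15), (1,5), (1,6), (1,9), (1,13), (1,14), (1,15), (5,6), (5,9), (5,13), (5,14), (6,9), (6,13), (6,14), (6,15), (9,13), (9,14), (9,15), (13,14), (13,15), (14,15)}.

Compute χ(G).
Clique number ω(G) = 7 (lower bound: χ ≥ ω).
The clique on [0, 1, 5, 6, 9, 13, 14] has size 7, forcing χ ≥ 7, and the coloring below uses 7 colors, so χ(G) = 7.
A valid 7-coloring: color 1: [13]; color 2: [9]; color 3: [14]; color 4: [1]; color 5: [6]; color 6: [0]; color 7: [5, 15].

χ(G) = 7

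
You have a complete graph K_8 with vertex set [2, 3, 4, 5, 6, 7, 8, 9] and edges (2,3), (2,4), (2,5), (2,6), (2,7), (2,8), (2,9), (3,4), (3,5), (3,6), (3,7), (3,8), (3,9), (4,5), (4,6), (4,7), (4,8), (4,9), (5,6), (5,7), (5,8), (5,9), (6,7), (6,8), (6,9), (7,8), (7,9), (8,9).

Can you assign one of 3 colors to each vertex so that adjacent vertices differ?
No, G is not 3-colorable

The clique on vertices [2, 3, 4, 5, 6, 7, 8, 9] has size 8 > 3, so it alone needs 8 colors.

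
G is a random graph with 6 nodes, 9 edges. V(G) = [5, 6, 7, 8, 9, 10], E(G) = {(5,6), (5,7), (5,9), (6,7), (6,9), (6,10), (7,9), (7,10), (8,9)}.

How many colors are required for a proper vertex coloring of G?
Clique number ω(G) = 4 (lower bound: χ ≥ ω).
The clique on [5, 6, 7, 9] has size 4, forcing χ ≥ 4, and the coloring below uses 4 colors, so χ(G) = 4.
A valid 4-coloring: color 1: [9, 10]; color 2: [6, 8]; color 3: [7]; color 4: [5].

χ(G) = 4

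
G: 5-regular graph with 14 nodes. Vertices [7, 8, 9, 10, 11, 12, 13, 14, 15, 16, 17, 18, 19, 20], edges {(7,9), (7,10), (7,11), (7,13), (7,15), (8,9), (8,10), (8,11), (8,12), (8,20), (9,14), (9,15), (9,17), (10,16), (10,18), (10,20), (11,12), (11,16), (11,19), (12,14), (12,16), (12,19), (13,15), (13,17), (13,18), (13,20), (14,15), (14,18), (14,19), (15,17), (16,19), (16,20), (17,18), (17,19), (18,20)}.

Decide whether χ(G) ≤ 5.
Yes, G is 5-colorable

A valid 5-coloring: color 1: [10, 11, 13, 14]; color 2: [9, 12, 20]; color 3: [8, 15, 18, 19]; color 4: [7, 16, 17].
(χ(G) = 4 ≤ 5.)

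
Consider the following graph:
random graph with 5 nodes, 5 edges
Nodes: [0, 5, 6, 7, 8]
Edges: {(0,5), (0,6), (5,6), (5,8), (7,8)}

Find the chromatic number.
χ(G) = 3

Clique number ω(G) = 3 (lower bound: χ ≥ ω).
The clique on [0, 5, 6] has size 3, forcing χ ≥ 3, and the coloring below uses 3 colors, so χ(G) = 3.
A valid 3-coloring: color 1: [5, 7]; color 2: [0, 8]; color 3: [6].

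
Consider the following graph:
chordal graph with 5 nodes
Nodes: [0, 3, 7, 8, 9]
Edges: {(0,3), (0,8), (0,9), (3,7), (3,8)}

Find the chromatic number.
Clique number ω(G) = 3 (lower bound: χ ≥ ω).
The clique on [0, 3, 8] has size 3, forcing χ ≥ 3, and the coloring below uses 3 colors, so χ(G) = 3.
A valid 3-coloring: color 1: [3, 9]; color 2: [0, 7]; color 3: [8].

χ(G) = 3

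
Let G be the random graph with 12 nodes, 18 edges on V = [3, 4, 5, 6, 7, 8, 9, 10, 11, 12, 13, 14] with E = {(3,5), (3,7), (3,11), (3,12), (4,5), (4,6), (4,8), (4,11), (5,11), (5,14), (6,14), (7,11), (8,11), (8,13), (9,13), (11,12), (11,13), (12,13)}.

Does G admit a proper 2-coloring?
No, G is not 2-colorable

The clique on vertices [4, 8, 11] has size 3 > 2, so it alone needs 3 colors.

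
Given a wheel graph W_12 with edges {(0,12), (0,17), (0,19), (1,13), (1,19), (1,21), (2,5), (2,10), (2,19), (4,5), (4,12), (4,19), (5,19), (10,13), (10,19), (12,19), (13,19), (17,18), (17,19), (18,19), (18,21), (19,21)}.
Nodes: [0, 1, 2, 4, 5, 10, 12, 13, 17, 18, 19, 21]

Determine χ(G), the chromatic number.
χ(G) = 4

Clique number ω(G) = 3 (lower bound: χ ≥ ω).
Odd cycle [2, 5, 4, 12, 0, 17, 18, 21, 1, 13, 10] needs 3 colors (χ ≥ 3).
Vertex 19 is adjacent to every vertex of [0, 1, 2, 4, 5, 10, 12, 13, 17, 18, 21], which already need 3 colors among themselves, so 19 needs a new color (χ ≥ 4).
The coloring below uses 4 colors, so χ(G) = 4.
A valid 4-coloring: color 1: [19]; color 2: [0, 2, 4, 13, 18]; color 3: [5, 10, 12, 17, 21]; color 4: [1].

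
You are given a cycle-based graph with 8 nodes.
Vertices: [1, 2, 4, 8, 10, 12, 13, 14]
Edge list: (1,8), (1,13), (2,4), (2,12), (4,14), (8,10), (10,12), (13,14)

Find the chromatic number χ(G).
Clique number ω(G) = 2 (lower bound: χ ≥ ω).
The graph is bipartite (no odd cycle), so 2 colors suffice: χ(G) = 2.
A valid 2-coloring: color 1: [4, 8, 12, 13]; color 2: [1, 2, 10, 14].

χ(G) = 2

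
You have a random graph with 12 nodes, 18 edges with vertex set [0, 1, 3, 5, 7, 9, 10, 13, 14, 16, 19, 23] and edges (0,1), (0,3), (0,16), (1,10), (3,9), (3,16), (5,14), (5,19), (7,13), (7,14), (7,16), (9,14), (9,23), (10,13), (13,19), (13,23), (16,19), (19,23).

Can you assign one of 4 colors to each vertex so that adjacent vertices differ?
A valid 4-coloring: color 1: [1, 5, 9, 13, 16]; color 2: [0, 10, 14, 19]; color 3: [3, 7, 23].
(χ(G) = 3 ≤ 4.)

Yes, G is 4-colorable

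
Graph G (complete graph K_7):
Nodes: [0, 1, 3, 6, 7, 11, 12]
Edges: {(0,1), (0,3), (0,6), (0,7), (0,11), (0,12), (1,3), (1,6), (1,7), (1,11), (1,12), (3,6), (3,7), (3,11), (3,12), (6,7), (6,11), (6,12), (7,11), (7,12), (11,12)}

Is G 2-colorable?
No, G is not 2-colorable

The clique on vertices [0, 1, 3, 6, 7, 11, 12] has size 7 > 2, so it alone needs 7 colors.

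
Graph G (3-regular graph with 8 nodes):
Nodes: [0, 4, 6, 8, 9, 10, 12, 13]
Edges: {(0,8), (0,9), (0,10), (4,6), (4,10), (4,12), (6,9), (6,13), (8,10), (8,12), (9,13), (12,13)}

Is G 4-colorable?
Yes, G is 4-colorable

A valid 4-coloring: color 1: [0, 4, 13]; color 2: [9, 10, 12]; color 3: [6, 8].
(χ(G) = 3 ≤ 4.)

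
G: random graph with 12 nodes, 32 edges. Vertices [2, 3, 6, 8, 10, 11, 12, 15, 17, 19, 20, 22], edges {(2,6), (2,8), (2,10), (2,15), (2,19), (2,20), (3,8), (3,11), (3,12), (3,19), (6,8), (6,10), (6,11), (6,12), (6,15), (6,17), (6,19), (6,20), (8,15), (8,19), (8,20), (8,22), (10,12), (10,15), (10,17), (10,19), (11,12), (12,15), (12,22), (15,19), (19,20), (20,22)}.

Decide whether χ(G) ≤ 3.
No, G is not 3-colorable

The clique on vertices [2, 6, 8, 19, 20] has size 5 > 3, so it alone needs 5 colors.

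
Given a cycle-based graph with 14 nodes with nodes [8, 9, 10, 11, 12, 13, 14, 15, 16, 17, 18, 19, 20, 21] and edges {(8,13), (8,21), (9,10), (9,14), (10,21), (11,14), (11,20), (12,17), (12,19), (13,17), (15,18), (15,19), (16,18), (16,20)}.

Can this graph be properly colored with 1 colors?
No, G is not 1-colorable

Edge (8,13) forces its endpoints to differ, so 1 color is not enough.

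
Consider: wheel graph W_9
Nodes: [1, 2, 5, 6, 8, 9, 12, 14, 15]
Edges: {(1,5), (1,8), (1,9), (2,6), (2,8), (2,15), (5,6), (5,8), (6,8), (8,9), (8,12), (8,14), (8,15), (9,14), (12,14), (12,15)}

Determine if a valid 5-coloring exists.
A valid 5-coloring: color 1: [8]; color 2: [1, 6, 14, 15]; color 3: [2, 5, 9, 12].
(χ(G) = 3 ≤ 5.)

Yes, G is 5-colorable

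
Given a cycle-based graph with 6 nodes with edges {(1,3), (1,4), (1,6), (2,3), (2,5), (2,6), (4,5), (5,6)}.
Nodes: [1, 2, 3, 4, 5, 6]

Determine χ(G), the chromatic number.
χ(G) = 3

Clique number ω(G) = 3 (lower bound: χ ≥ ω).
The clique on [2, 5, 6] has size 3, forcing χ ≥ 3, and the coloring below uses 3 colors, so χ(G) = 3.
A valid 3-coloring: color 1: [3, 4, 6]; color 2: [1, 5]; color 3: [2].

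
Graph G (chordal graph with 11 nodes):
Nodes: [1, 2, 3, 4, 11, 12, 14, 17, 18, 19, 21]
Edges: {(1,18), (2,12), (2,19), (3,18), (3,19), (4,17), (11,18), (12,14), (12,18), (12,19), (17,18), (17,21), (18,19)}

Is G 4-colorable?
Yes, G is 4-colorable

A valid 4-coloring: color 1: [2, 4, 14, 18, 21]; color 2: [1, 11, 17, 19]; color 3: [3, 12].
(χ(G) = 3 ≤ 4.)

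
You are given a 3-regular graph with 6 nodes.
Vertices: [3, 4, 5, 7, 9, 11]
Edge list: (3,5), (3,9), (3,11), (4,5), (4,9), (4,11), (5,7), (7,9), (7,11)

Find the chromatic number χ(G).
Clique number ω(G) = 2 (lower bound: χ ≥ ω).
The graph is bipartite (no odd cycle), so 2 colors suffice: χ(G) = 2.
A valid 2-coloring: color 1: [3, 4, 7]; color 2: [5, 9, 11].

χ(G) = 2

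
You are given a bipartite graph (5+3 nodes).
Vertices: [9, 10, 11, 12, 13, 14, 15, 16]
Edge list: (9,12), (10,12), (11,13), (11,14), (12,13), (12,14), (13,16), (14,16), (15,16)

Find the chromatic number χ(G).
Clique number ω(G) = 2 (lower bound: χ ≥ ω).
The graph is bipartite (no odd cycle), so 2 colors suffice: χ(G) = 2.
A valid 2-coloring: color 1: [11, 12, 16]; color 2: [9, 10, 13, 14, 15].

χ(G) = 2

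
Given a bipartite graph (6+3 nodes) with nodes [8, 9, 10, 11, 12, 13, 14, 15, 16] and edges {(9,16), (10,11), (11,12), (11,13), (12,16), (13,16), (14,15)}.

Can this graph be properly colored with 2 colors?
Yes, G is 2-colorable

A valid 2-coloring: color 1: [8, 11, 15, 16]; color 2: [9, 10, 12, 13, 14].
(χ(G) = 2 ≤ 2.)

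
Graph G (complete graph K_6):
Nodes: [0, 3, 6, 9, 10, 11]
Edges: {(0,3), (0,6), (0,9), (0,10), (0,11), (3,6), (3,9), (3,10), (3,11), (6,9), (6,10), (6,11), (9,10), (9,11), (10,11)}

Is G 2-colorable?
No, G is not 2-colorable

The clique on vertices [0, 3, 6, 9, 10, 11] has size 6 > 2, so it alone needs 6 colors.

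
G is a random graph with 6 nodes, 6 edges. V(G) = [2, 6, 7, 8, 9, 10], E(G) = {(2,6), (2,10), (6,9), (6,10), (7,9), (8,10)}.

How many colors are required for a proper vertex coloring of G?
Clique number ω(G) = 3 (lower bound: χ ≥ ω).
The clique on [2, 6, 10] has size 3, forcing χ ≥ 3, and the coloring below uses 3 colors, so χ(G) = 3.
A valid 3-coloring: color 1: [6, 7, 8]; color 2: [9, 10]; color 3: [2].

χ(G) = 3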